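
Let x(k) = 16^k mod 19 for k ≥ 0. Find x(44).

6

Listing terms: x(0) = 1,  x(1) = 16,  x(2) = 9,  x(3) = 11,  x(4) = 5,  x(5) = 4,  x(6) = 7,  x(7) = 17,  x(8) = 6,  x(9) = 1.
Since x(9) = x(0) = 1, the sequence is periodic with period 9.
(44 - 0) mod 9 = 8, so x(44) = x(8) = 6.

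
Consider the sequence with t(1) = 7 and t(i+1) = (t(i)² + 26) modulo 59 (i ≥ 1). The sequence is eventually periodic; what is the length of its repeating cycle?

Computing terms: t(1) = 7,  t(2) = 16,  t(3) = 46,  t(4) = 18,  t(5) = 55,  t(6) = 42,  t(7) = 20,  t(8) = 13,  t(9) = 18.
Since t(9) = t(4) = 18, the sequence is eventually periodic: after a pre-period of length 3 it cycles with period 5.

5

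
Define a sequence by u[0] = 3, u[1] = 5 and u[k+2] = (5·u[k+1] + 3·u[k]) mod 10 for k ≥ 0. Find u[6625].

5

Computing terms: u[0] = 3,  u[1] = 5,  u[2] = 4,  u[3] = 5,  u[4] = 7,  u[5] = 0,  u[6] = 1,  u[7] = 5,  u[8] = 8,  u[9] = 5,  u[10] = 9,  u[11] = 0,  u[12] = 7,  u[13] = 5,  u[14] = 6,  u[15] = 5,  u[16] = 3,  u[17] = 0,  u[18] = 9,  u[19] = 5,  u[20] = 2,  u[21] = 5,  u[22] = 1,  u[23] = 0,  u[24] = 3,  u[25] = 5.
Since (u[24], u[25]) = (u[0], u[1]) = (3, 5) (two consecutive terms determine the rest), the sequence is periodic with period 24.
So u[6625] = u[0 + ((6625-0) mod 24)] = u[1] = 5.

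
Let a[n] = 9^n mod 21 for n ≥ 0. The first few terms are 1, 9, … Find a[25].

9

a[0] = 1,  a[1] = 9,  a[2] = 18,  a[3] = 15,  a[4] = 9.
Since a[4] = a[1] = 9, the sequence is eventually periodic: after a pre-period of length 1 it cycles with period 3.
For n ≥ 1, a[n] depends only on (n - 1) mod 3. (25 - 1) mod 3 = 0, so a[25] = a[1] = 9.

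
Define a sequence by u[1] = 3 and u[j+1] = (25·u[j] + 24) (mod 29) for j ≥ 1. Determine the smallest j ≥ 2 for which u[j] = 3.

We have u[1] = 3; u[2] = 12; u[3] = 5; u[4] = 4; u[5] = 8; u[6] = 21; u[7] = 27; u[8] = 3.
The sequence repeats with period 7.
The value 3 next appears (with j ≥ 2) at u[8].

8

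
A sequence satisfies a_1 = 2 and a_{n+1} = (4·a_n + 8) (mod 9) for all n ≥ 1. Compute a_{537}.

We have a_1 = 2,  a_2 = 7,  a_3 = 0,  a_4 = 8,  a_5 = 4,  a_6 = 6,  a_7 = 5,  a_8 = 1,  a_9 = 3,  a_{10} = 2.
The sequence repeats with period 9.
(537 - 1) mod 9 = 5, so a_{537} = a_6 = 6.

6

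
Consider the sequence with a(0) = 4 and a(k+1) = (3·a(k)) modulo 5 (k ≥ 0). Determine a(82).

1

Computing terms: a(0) = 4, a(1) = 2, a(2) = 1, a(3) = 3, a(4) = 4.
The sequence repeats with period 4.
So a(82) = a(0 + ((82-0) mod 4)) = a(2) = 1.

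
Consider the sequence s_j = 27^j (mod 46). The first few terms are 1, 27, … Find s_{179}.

Listing terms: s_0 = 1, s_1 = 27, s_2 = 39, s_3 = 41, s_4 = 3, s_5 = 35, s_6 = 25, s_7 = 31, s_8 = 9, s_9 = 13, s_{10} = 29, s_{11} = 1.
The sequence repeats with period 11.
(179 - 0) mod 11 = 3, so s_{179} = s_3 = 41.

41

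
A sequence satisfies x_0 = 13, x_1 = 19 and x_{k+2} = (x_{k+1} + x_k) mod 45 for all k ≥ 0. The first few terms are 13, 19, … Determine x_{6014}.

x_0 = 13; x_1 = 19; x_2 = 32; x_3 = 6; x_4 = 38; x_5 = 44; x_6 = 37; x_7 = 36; x_8 = 28; x_9 = 19; x_{10} = 2; x_{11} = 21; x_{12} = 23; x_{13} = 44; x_{14} = 22; x_{15} = 21; x_{16} = 43; x_{17} = 19; x_{18} = 17; x_{19} = 36; x_{20} = 8; x_{21} = 44; x_{22} = 7; x_{23} = 6; x_{24} = 13; x_{25} = 19.
Since (x_{24}, x_{25}) = (x_0, x_1) = (13, 19) (two consecutive terms determine the rest), the sequence is periodic with period 24.
So x_{6014} = x_{0 + ((6014-0) mod 24)} = x_{14} = 22.

22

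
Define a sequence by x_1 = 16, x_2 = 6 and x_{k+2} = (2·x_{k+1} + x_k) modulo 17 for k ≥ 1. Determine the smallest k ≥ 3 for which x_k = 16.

5

x_1 = 16,  x_2 = 6,  x_3 = 11,  x_4 = 11,  x_5 = 16,  x_6 = 9,  x_7 = 0,  x_8 = 9,  x_9 = 1,  x_{10} = 11,  x_{11} = 6,  x_{12} = 6,  x_{13} = 1,  x_{14} = 8,  x_{15} = 0,  x_{16} = 8,  x_{17} = 16,  x_{18} = 6.
Since (x_{17}, x_{18}) = (x_1, x_2) = (16, 6) (two consecutive terms determine the rest), the sequence is periodic with period 16.
The value 16 first appears (with k ≥ 3) at x_5.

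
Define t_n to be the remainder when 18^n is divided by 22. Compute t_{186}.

Computing terms: t_1 = 18; t_2 = 16; t_3 = 2; t_4 = 14; t_5 = 10; t_6 = 4; t_7 = 6; t_8 = 20; t_9 = 8; t_{10} = 12; t_{11} = 18.
Since t_{11} = t_1 = 18, the sequence is periodic with period 10.
(186 - 1) mod 10 = 5, so t_{186} = t_6 = 4.

4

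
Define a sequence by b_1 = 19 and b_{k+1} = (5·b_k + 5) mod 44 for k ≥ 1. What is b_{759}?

b_1 = 19,  b_2 = 12,  b_3 = 21,  b_4 = 22,  b_5 = 27,  b_6 = 8,  b_7 = 1,  b_8 = 10,  b_9 = 11,  b_{10} = 16,  b_{11} = 41,  b_{12} = 34,  b_{13} = 43,  b_{14} = 0,  b_{15} = 5,  b_{16} = 30,  b_{17} = 23,  b_{18} = 32,  b_{19} = 33,  b_{20} = 38,  b_{21} = 19.
Since b_{21} = b_1 = 19, the sequence is periodic with period 20.
So b_{759} = b_{1 + ((759-1) mod 20)} = b_{19} = 33.

33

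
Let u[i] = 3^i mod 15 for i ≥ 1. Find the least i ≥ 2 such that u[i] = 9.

Listing terms: u[1] = 3, u[2] = 9, u[3] = 12, u[4] = 6, u[5] = 3.
Since u[5] = u[1] = 3, the sequence is periodic with period 4.
The value 9 first appears (with i ≥ 2) at u[2].

2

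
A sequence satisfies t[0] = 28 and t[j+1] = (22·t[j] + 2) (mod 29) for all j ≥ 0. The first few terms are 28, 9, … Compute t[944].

Computing terms: t[0] = 28, t[1] = 9, t[2] = 26, t[3] = 23, t[4] = 15, t[5] = 13, t[6] = 27, t[7] = 16, t[8] = 6, t[9] = 18, t[10] = 21, t[11] = 0, t[12] = 2, t[13] = 17, t[14] = 28.
Since t[14] = t[0] = 28, the sequence is periodic with period 14.
(944 - 0) mod 14 = 6, so t[944] = t[6] = 27.

27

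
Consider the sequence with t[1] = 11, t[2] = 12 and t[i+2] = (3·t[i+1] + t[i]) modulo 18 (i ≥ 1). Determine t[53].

Listing terms: t[1] = 11; t[2] = 12; t[3] = 11; t[4] = 9; t[5] = 2; t[6] = 15; t[7] = 11; t[8] = 12.
The sequence repeats with period 6.
(53 - 1) mod 6 = 4, so t[53] = t[5] = 2.

2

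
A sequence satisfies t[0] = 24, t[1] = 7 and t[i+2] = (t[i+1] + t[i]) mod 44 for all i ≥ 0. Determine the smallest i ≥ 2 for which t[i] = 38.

Computing terms: t[0] = 24,  t[1] = 7,  t[2] = 31,  t[3] = 38,  t[4] = 25,  t[5] = 19,  t[6] = 0,  t[7] = 19,  t[8] = 19,  t[9] = 38,  t[10] = 13,  t[11] = 7,  t[12] = 20,  t[13] = 27,  t[14] = 3,  t[15] = 30,  t[16] = 33,  t[17] = 19,  t[18] = 8,  t[19] = 27,  t[20] = 35,  t[21] = 18,  t[22] = 9,  t[23] = 27,  t[24] = 36,  t[25] = 19,  t[26] = 11,  t[27] = 30,  t[28] = 41,  t[29] = 27,  t[30] = 24,  t[31] = 7.
Since (t[30], t[31]) = (t[0], t[1]) = (24, 7) (two consecutive terms determine the rest), the sequence is periodic with period 30.
The value 38 first appears (with i ≥ 2) at t[3].

3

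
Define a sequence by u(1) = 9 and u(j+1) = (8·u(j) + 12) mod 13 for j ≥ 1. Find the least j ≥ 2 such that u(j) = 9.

5

We have u(1) = 9,  u(2) = 6,  u(3) = 8,  u(4) = 11,  u(5) = 9.
The sequence repeats with period 4.
The value 9 next appears (with j ≥ 2) at u(5).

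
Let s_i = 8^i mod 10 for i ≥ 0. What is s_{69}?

8

Computing terms: s_0 = 1,  s_1 = 8,  s_2 = 4,  s_3 = 2,  s_4 = 6,  s_5 = 8.
Since s_5 = s_1 = 8, the sequence is eventually periodic: after a pre-period of length 1 it cycles with period 4.
For i ≥ 1, s_i depends only on (i - 1) mod 4. (69 - 1) mod 4 = 0, so s_{69} = s_1 = 8.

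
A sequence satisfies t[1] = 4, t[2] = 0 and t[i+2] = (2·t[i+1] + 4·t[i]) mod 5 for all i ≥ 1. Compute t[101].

We have t[1] = 4,  t[2] = 0,  t[3] = 1,  t[4] = 2,  t[5] = 3,  t[6] = 4,  t[7] = 0.
Since (t[6], t[7]) = (t[1], t[2]) = (4, 0) (two consecutive terms determine the rest), the sequence is periodic with period 5.
So t[101] = t[1 + ((101-1) mod 5)] = t[1] = 4.

4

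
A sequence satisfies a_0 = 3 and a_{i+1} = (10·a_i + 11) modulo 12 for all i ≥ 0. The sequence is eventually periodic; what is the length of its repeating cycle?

Computing terms: a_0 = 3; a_1 = 5; a_2 = 1; a_3 = 9; a_4 = 5.
Since a_4 = a_1 = 5, the sequence is eventually periodic: after a pre-period of length 1 it cycles with period 3.

3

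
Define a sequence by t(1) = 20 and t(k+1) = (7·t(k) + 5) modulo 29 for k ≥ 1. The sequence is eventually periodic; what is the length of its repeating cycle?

t(1) = 20, t(2) = 0, t(3) = 5, t(4) = 11, t(5) = 24, t(6) = 28, t(7) = 27, t(8) = 20.
Since t(8) = t(1) = 20, the sequence is periodic with period 7.

7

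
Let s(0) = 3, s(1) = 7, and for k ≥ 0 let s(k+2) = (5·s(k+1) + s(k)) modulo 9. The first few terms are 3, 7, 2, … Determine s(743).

We have s(0) = 3; s(1) = 7; s(2) = 2; s(3) = 8; s(4) = 6; s(5) = 2; s(6) = 7; s(7) = 1; s(8) = 3; s(9) = 7.
Since (s(8), s(9)) = (s(0), s(1)) = (3, 7) (two consecutive terms determine the rest), the sequence is periodic with period 8.
So s(743) = s(0 + ((743-0) mod 8)) = s(7) = 1.

1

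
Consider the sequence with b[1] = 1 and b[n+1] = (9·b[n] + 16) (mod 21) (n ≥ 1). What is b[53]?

b[1] = 1, b[2] = 4, b[3] = 10, b[4] = 1.
The sequence repeats with period 3.
(53 - 1) mod 3 = 1, so b[53] = b[2] = 4.

4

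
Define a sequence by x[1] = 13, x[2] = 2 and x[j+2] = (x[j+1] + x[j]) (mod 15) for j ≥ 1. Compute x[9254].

13

x[1] = 13, x[2] = 2, x[3] = 0, x[4] = 2, x[5] = 2, x[6] = 4, x[7] = 6, x[8] = 10, x[9] = 1, x[10] = 11, x[11] = 12, x[12] = 8, x[13] = 5, x[14] = 13, x[15] = 3, x[16] = 1, x[17] = 4, x[18] = 5, x[19] = 9, x[20] = 14, x[21] = 8, x[22] = 7, x[23] = 0, x[24] = 7, x[25] = 7, x[26] = 14, x[27] = 6, x[28] = 5, x[29] = 11, x[30] = 1, x[31] = 12, x[32] = 13, x[33] = 10, x[34] = 8, x[35] = 3, x[36] = 11, x[37] = 14, x[38] = 10, x[39] = 9, x[40] = 4, x[41] = 13, x[42] = 2.
Since (x[41], x[42]) = (x[1], x[2]) = (13, 2) (two consecutive terms determine the rest), the sequence is periodic with period 40.
So x[9254] = x[1 + ((9254-1) mod 40)] = x[14] = 13.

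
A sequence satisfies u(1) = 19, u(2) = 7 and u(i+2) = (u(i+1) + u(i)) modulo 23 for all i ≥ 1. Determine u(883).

16

We have u(1) = 19, u(2) = 7, u(3) = 3, u(4) = 10, u(5) = 13, u(6) = 0, u(7) = 13, u(8) = 13, u(9) = 3, u(10) = 16, u(11) = 19, u(12) = 12, u(13) = 8, u(14) = 20, u(15) = 5, u(16) = 2, u(17) = 7, u(18) = 9, u(19) = 16, u(20) = 2, u(21) = 18, u(22) = 20, u(23) = 15, u(24) = 12, u(25) = 4, u(26) = 16, u(27) = 20, u(28) = 13, u(29) = 10, u(30) = 0, u(31) = 10, u(32) = 10, u(33) = 20, u(34) = 7, u(35) = 4, u(36) = 11, u(37) = 15, u(38) = 3, u(39) = 18, u(40) = 21, u(41) = 16, u(42) = 14, u(43) = 7, u(44) = 21, u(45) = 5, u(46) = 3, u(47) = 8, u(48) = 11, u(49) = 19, u(50) = 7.
Since (u(49), u(50)) = (u(1), u(2)) = (19, 7) (two consecutive terms determine the rest), the sequence is periodic with period 48.
(883 - 1) mod 48 = 18, so u(883) = u(19) = 16.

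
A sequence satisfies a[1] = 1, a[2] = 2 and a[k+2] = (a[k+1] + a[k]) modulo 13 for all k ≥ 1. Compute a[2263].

a[1] = 1,  a[2] = 2,  a[3] = 3,  a[4] = 5,  a[5] = 8,  a[6] = 0,  a[7] = 8,  a[8] = 8,  a[9] = 3,  a[10] = 11,  a[11] = 1,  a[12] = 12,  a[13] = 0,  a[14] = 12,  a[15] = 12,  a[16] = 11,  a[17] = 10,  a[18] = 8,  a[19] = 5,  a[20] = 0,  a[21] = 5,  a[22] = 5,  a[23] = 10,  a[24] = 2,  a[25] = 12,  a[26] = 1,  a[27] = 0,  a[28] = 1,  a[29] = 1,  a[30] = 2.
The sequence repeats with period 28.
(2263 - 1) mod 28 = 22, so a[2263] = a[23] = 10.

10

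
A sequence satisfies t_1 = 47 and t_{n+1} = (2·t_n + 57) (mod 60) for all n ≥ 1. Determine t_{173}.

47

t_1 = 47, t_2 = 31, t_3 = 59, t_4 = 55, t_5 = 47.
Since t_5 = t_1 = 47, the sequence is periodic with period 4.
So t_{173} = t_{1 + ((173-1) mod 4)} = t_1 = 47.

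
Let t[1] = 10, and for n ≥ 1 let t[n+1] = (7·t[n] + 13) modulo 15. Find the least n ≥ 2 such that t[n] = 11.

8

Computing terms: t[1] = 10, t[2] = 8, t[3] = 9, t[4] = 1, t[5] = 5, t[6] = 3, t[7] = 4, t[8] = 11, t[9] = 0, t[10] = 13, t[11] = 14, t[12] = 6, t[13] = 10.
Since t[13] = t[1] = 10, the sequence is periodic with period 12.
The value 11 first appears (with n ≥ 2) at t[8].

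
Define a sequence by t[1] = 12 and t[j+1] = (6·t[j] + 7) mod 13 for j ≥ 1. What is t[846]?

2

Computing terms: t[1] = 12; t[2] = 1; t[3] = 0; t[4] = 7; t[5] = 10; t[6] = 2; t[7] = 6; t[8] = 4; t[9] = 5; t[10] = 11; t[11] = 8; t[12] = 3; t[13] = 12.
The sequence repeats with period 12.
(846 - 1) mod 12 = 5, so t[846] = t[6] = 2.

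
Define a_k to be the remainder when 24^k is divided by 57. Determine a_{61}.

54

We have a_1 = 24, a_2 = 6, a_3 = 30, a_4 = 36, a_5 = 9, a_6 = 45, a_7 = 54, a_8 = 42, a_9 = 39, a_{10} = 24.
The sequence repeats with period 9.
(61 - 1) mod 9 = 6, so a_{61} = a_7 = 54.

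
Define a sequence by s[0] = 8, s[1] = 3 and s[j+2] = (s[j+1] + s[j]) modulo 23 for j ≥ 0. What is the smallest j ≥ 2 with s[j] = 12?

We have s[0] = 8; s[1] = 3; s[2] = 11; s[3] = 14; s[4] = 2; s[5] = 16; s[6] = 18; s[7] = 11; s[8] = 6; s[9] = 17; s[10] = 0; s[11] = 17; s[12] = 17; s[13] = 11; s[14] = 5; s[15] = 16; s[16] = 21; s[17] = 14; s[18] = 12; s[19] = 3; s[20] = 15; s[21] = 18; s[22] = 10; s[23] = 5; s[24] = 15; s[25] = 20; s[26] = 12; s[27] = 9; s[28] = 21; s[29] = 7; s[30] = 5; s[31] = 12; s[32] = 17; s[33] = 6; s[34] = 0; s[35] = 6; s[36] = 6; s[37] = 12; s[38] = 18; s[39] = 7; s[40] = 2; s[41] = 9; s[42] = 11; s[43] = 20; s[44] = 8; s[45] = 5; s[46] = 13; s[47] = 18; s[48] = 8; s[49] = 3.
Since (s[48], s[49]) = (s[0], s[1]) = (8, 3) (two consecutive terms determine the rest), the sequence is periodic with period 48.
The value 12 first appears (with j ≥ 2) at s[18].

18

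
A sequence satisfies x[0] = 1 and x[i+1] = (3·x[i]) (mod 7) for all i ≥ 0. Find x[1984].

We have x[0] = 1,  x[1] = 3,  x[2] = 2,  x[3] = 6,  x[4] = 4,  x[5] = 5,  x[6] = 1.
The sequence repeats with period 6.
(1984 - 0) mod 6 = 4, so x[1984] = x[4] = 4.

4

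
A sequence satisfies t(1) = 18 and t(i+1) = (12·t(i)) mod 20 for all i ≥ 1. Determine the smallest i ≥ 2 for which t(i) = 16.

2

Computing terms: t(1) = 18,  t(2) = 16,  t(3) = 12,  t(4) = 4,  t(5) = 8,  t(6) = 16.
Since t(6) = t(2) = 16, the sequence is eventually periodic: after a pre-period of length 1 it cycles with period 4.
The value 16 first appears (with i ≥ 2) at t(2).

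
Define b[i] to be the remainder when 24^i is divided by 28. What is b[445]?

24

Listing terms: b[0] = 1; b[1] = 24; b[2] = 16; b[3] = 20; b[4] = 4; b[5] = 12; b[6] = 8; b[7] = 24.
Since b[7] = b[1] = 24, the sequence is eventually periodic: after a pre-period of length 1 it cycles with period 6.
For i ≥ 1, b[i] depends only on (i - 1) mod 6. (445 - 1) mod 6 = 0, so b[445] = b[1] = 24.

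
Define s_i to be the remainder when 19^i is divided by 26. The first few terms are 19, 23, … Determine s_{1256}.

3

Computing terms: s_1 = 19; s_2 = 23; s_3 = 21; s_4 = 9; s_5 = 15; s_6 = 25; s_7 = 7; s_8 = 3; s_9 = 5; s_{10} = 17; s_{11} = 11; s_{12} = 1; s_{13} = 19.
Since s_{13} = s_1 = 19, the sequence is periodic with period 12.
So s_{1256} = s_{1 + ((1256-1) mod 12)} = s_8 = 3.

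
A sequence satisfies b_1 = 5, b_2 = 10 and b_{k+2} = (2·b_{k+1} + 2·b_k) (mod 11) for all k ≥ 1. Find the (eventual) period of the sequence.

10

We have b_1 = 5, b_2 = 10, b_3 = 8, b_4 = 3, b_5 = 0, b_6 = 6, b_7 = 1, b_8 = 3, b_9 = 8, b_{10} = 0, b_{11} = 5, b_{12} = 10.
The sequence repeats with period 10.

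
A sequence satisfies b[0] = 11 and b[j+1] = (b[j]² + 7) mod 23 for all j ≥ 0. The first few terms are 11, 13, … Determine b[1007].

b[0] = 11; b[1] = 13; b[2] = 15; b[3] = 2; b[4] = 11.
Since b[4] = b[0] = 11, the sequence is periodic with period 4.
(1007 - 0) mod 4 = 3, so b[1007] = b[3] = 2.

2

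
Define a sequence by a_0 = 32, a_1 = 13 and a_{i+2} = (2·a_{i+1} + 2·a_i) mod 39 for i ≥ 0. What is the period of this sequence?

We have a_0 = 32; a_1 = 13; a_2 = 12; a_3 = 11; a_4 = 7; a_5 = 36; a_6 = 8; a_7 = 10; a_8 = 36; a_9 = 14; a_{10} = 22; a_{11} = 33; a_{12} = 32; a_{13} = 13.
Since (a_{12}, a_{13}) = (a_0, a_1) = (32, 13) (two consecutive terms determine the rest), the sequence is periodic with period 12.

12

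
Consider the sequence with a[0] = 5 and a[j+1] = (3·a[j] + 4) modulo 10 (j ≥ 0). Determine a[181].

9

Computing terms: a[0] = 5,  a[1] = 9,  a[2] = 1,  a[3] = 7,  a[4] = 5.
Since a[4] = a[0] = 5, the sequence is periodic with period 4.
So a[181] = a[0 + ((181-0) mod 4)] = a[1] = 9.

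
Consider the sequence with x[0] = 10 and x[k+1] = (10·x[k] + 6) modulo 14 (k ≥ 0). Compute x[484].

Listing terms: x[0] = 10; x[1] = 8; x[2] = 2; x[3] = 12; x[4] = 0; x[5] = 6; x[6] = 10.
The sequence repeats with period 6.
(484 - 0) mod 6 = 4, so x[484] = x[4] = 0.

0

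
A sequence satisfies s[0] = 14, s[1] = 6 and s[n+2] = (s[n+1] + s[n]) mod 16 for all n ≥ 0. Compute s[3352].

We have s[0] = 14, s[1] = 6, s[2] = 4, s[3] = 10, s[4] = 14, s[5] = 8, s[6] = 6, s[7] = 14, s[8] = 4, s[9] = 2, s[10] = 6, s[11] = 8, s[12] = 14, s[13] = 6.
The sequence repeats with period 12.
So s[3352] = s[0 + ((3352-0) mod 12)] = s[4] = 14.

14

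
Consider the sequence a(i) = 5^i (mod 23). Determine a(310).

We have a(1) = 5, a(2) = 2, a(3) = 10, a(4) = 4, a(5) = 20, a(6) = 8, a(7) = 17, a(8) = 16, a(9) = 11, a(10) = 9, a(11) = 22, a(12) = 18, a(13) = 21, a(14) = 13, a(15) = 19, a(16) = 3, a(17) = 15, a(18) = 6, a(19) = 7, a(20) = 12, a(21) = 14, a(22) = 1, a(23) = 5.
The sequence repeats with period 22.
(310 - 1) mod 22 = 1, so a(310) = a(2) = 2.

2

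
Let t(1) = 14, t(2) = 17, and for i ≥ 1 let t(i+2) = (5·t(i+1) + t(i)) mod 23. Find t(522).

t(1) = 14, t(2) = 17, t(3) = 7, t(4) = 6, t(5) = 14, t(6) = 7, t(7) = 3, t(8) = 22, t(9) = 21, t(10) = 12, t(11) = 12, t(12) = 3, t(13) = 4, t(14) = 0, t(15) = 4, t(16) = 20, t(17) = 12, t(18) = 11, t(19) = 21, t(20) = 1, t(21) = 3, t(22) = 16, t(23) = 14, t(24) = 17.
Since (t(23), t(24)) = (t(1), t(2)) = (14, 17) (two consecutive terms determine the rest), the sequence is periodic with period 22.
(522 - 1) mod 22 = 15, so t(522) = t(16) = 20.

20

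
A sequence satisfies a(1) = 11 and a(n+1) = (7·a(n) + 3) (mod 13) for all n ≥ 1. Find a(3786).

9

Computing terms: a(1) = 11,  a(2) = 2,  a(3) = 4,  a(4) = 5,  a(5) = 12,  a(6) = 9,  a(7) = 1,  a(8) = 10,  a(9) = 8,  a(10) = 7,  a(11) = 0,  a(12) = 3,  a(13) = 11.
The sequence repeats with period 12.
So a(3786) = a(1 + ((3786-1) mod 12)) = a(6) = 9.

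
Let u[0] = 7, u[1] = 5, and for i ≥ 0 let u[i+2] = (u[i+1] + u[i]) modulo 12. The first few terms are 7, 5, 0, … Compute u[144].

7

Computing terms: u[0] = 7,  u[1] = 5,  u[2] = 0,  u[3] = 5,  u[4] = 5,  u[5] = 10,  u[6] = 3,  u[7] = 1,  u[8] = 4,  u[9] = 5,  u[10] = 9,  u[11] = 2,  u[12] = 11,  u[13] = 1,  u[14] = 0,  u[15] = 1,  u[16] = 1,  u[17] = 2,  u[18] = 3,  u[19] = 5,  u[20] = 8,  u[21] = 1,  u[22] = 9,  u[23] = 10,  u[24] = 7,  u[25] = 5.
Since (u[24], u[25]) = (u[0], u[1]) = (7, 5) (two consecutive terms determine the rest), the sequence is periodic with period 24.
(144 - 0) mod 24 = 0, so u[144] = u[0] = 7.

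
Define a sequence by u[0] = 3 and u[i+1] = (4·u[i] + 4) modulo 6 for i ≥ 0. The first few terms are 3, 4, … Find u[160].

Listing terms: u[0] = 3,  u[1] = 4,  u[2] = 2,  u[3] = 0,  u[4] = 4.
Since u[4] = u[1] = 4, the sequence is eventually periodic: after a pre-period of length 1 it cycles with period 3.
For i ≥ 1, u[i] depends only on (i - 1) mod 3. (160 - 1) mod 3 = 0, so u[160] = u[1] = 4.

4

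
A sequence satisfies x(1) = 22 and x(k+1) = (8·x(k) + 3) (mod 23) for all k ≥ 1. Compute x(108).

Computing terms: x(1) = 22, x(2) = 18, x(3) = 9, x(4) = 6, x(5) = 5, x(6) = 20, x(7) = 2, x(8) = 19, x(9) = 17, x(10) = 1, x(11) = 11, x(12) = 22.
Since x(12) = x(1) = 22, the sequence is periodic with period 11.
(108 - 1) mod 11 = 8, so x(108) = x(9) = 17.

17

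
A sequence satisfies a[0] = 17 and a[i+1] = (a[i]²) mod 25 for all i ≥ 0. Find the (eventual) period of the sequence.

Computing terms: a[0] = 17; a[1] = 14; a[2] = 21; a[3] = 16; a[4] = 6; a[5] = 11; a[6] = 21.
Since a[6] = a[2] = 21, the sequence is eventually periodic: after a pre-period of length 2 it cycles with period 4.

4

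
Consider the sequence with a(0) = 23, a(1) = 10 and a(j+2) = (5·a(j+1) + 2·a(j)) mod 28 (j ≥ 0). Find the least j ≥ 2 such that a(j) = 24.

3

We have a(0) = 23; a(1) = 10; a(2) = 12; a(3) = 24; a(4) = 4; a(5) = 12; a(6) = 12; a(7) = 0; a(8) = 24; a(9) = 8; a(10) = 4; a(11) = 8; a(12) = 20; a(13) = 4; a(14) = 4; a(15) = 0; a(16) = 8; a(17) = 12; a(18) = 20; a(19) = 12; a(20) = 16; a(21) = 20; a(22) = 20; a(23) = 0; a(24) = 12; a(25) = 4; a(26) = 16; a(27) = 4; a(28) = 24; a(29) = 16; a(30) = 16; a(31) = 0; a(32) = 4; a(33) = 20; a(34) = 24; a(35) = 20; a(36) = 8; a(37) = 24; a(38) = 24; a(39) = 0; a(40) = 20; a(41) = 16; a(42) = 8; a(43) = 16; a(44) = 12; a(45) = 8; a(46) = 8; a(47) = 0; a(48) = 16; a(49) = 24; a(50) = 12; a(51) = 24.
Since (a(50), a(51)) = (a(2), a(3)) = (12, 24) (two consecutive terms determine the rest), the sequence is eventually periodic: after a pre-period of length 2 it cycles with period 48.
The value 24 first appears (with j ≥ 2) at a(3).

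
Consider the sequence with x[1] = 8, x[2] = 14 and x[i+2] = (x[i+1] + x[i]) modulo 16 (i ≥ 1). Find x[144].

x[1] = 8; x[2] = 14; x[3] = 6; x[4] = 4; x[5] = 10; x[6] = 14; x[7] = 8; x[8] = 6; x[9] = 14; x[10] = 4; x[11] = 2; x[12] = 6; x[13] = 8; x[14] = 14.
Since (x[13], x[14]) = (x[1], x[2]) = (8, 14) (two consecutive terms determine the rest), the sequence is periodic with period 12.
(144 - 1) mod 12 = 11, so x[144] = x[12] = 6.

6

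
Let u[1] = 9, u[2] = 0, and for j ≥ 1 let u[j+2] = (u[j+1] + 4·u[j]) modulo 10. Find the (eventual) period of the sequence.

6

u[1] = 9; u[2] = 0; u[3] = 6; u[4] = 6; u[5] = 0; u[6] = 4; u[7] = 4; u[8] = 0; u[9] = 6.
Since (u[8], u[9]) = (u[2], u[3]) = (0, 6) (two consecutive terms determine the rest), the sequence is eventually periodic: after a pre-period of length 1 it cycles with period 6.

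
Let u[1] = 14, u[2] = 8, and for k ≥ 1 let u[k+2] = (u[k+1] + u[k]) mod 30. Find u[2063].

2

Computing terms: u[1] = 14; u[2] = 8; u[3] = 22; u[4] = 0; u[5] = 22; u[6] = 22; u[7] = 14; u[8] = 6; u[9] = 20; u[10] = 26; u[11] = 16; u[12] = 12; u[13] = 28; u[14] = 10; u[15] = 8; u[16] = 18; u[17] = 26; u[18] = 14; u[19] = 10; u[20] = 24; u[21] = 4; u[22] = 28; u[23] = 2; u[24] = 0; u[25] = 2; u[26] = 2; u[27] = 4; u[28] = 6; u[29] = 10; u[30] = 16; u[31] = 26; u[32] = 12; u[33] = 8; u[34] = 20; u[35] = 28; u[36] = 18; u[37] = 16; u[38] = 4; u[39] = 20; u[40] = 24; u[41] = 14; u[42] = 8.
Since (u[41], u[42]) = (u[1], u[2]) = (14, 8) (two consecutive terms determine the rest), the sequence is periodic with period 40.
So u[2063] = u[1 + ((2063-1) mod 40)] = u[23] = 2.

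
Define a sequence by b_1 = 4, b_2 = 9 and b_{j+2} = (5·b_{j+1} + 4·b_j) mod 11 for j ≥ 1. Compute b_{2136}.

We have b_1 = 4, b_2 = 9, b_3 = 6, b_4 = 0, b_5 = 2, b_6 = 10, b_7 = 3, b_8 = 0, b_9 = 1, b_{10} = 5, b_{11} = 7, b_{12} = 0, b_{13} = 6, b_{14} = 8, b_{15} = 9, b_{16} = 0, b_{17} = 3, b_{18} = 4, b_{19} = 10, b_{20} = 0, b_{21} = 7, b_{22} = 2, b_{23} = 5, b_{24} = 0, b_{25} = 9, b_{26} = 1, b_{27} = 8, b_{28} = 0, b_{29} = 10, b_{30} = 6, b_{31} = 4, b_{32} = 0, b_{33} = 5, b_{34} = 3, b_{35} = 2, b_{36} = 0, b_{37} = 8, b_{38} = 7, b_{39} = 1, b_{40} = 0, b_{41} = 4, b_{42} = 9.
Since (b_{41}, b_{42}) = (b_1, b_2) = (4, 9) (two consecutive terms determine the rest), the sequence is periodic with period 40.
(2136 - 1) mod 40 = 15, so b_{2136} = b_{16} = 0.

0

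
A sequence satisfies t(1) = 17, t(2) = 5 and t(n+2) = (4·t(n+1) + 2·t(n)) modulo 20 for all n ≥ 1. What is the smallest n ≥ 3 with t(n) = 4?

t(1) = 17; t(2) = 5; t(3) = 14; t(4) = 6; t(5) = 12; t(6) = 0; t(7) = 4; t(8) = 16; t(9) = 12; t(10) = 0.
Since (t(9), t(10)) = (t(5), t(6)) = (12, 0) (two consecutive terms determine the rest), the sequence is eventually periodic: after a pre-period of length 4 it cycles with period 4.
The value 4 first appears (with n ≥ 3) at t(7).

7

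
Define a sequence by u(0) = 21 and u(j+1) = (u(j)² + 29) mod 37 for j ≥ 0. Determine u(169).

Listing terms: u(0) = 21, u(1) = 26, u(2) = 2, u(3) = 33, u(4) = 8, u(5) = 19, u(6) = 20, u(7) = 22, u(8) = 32, u(9) = 17, u(10) = 22.
Since u(10) = u(7) = 22, the sequence is eventually periodic: after a pre-period of length 7 it cycles with period 3.
For j ≥ 7, u(j) depends only on (j - 7) mod 3. (169 - 7) mod 3 = 0, so u(169) = u(7) = 22.

22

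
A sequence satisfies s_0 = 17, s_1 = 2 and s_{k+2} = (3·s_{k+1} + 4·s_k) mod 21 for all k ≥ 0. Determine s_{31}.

We have s_0 = 17; s_1 = 2; s_2 = 11; s_3 = 20; s_4 = 20; s_5 = 14; s_6 = 17; s_7 = 2.
Since (s_6, s_7) = (s_0, s_1) = (17, 2) (two consecutive terms determine the rest), the sequence is periodic with period 6.
So s_{31} = s_{0 + ((31-0) mod 6)} = s_1 = 2.

2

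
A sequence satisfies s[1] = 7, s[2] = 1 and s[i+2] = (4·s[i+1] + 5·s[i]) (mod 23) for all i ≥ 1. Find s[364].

16

Computing terms: s[1] = 7; s[2] = 1; s[3] = 16; s[4] = 0; s[5] = 11; s[6] = 21; s[7] = 1; s[8] = 17; s[9] = 4; s[10] = 9; s[11] = 10; s[12] = 16; s[13] = 22; s[14] = 7; s[15] = 0; s[16] = 12; s[17] = 2; s[18] = 22; s[19] = 6; s[20] = 19; s[21] = 14; s[22] = 13; s[23] = 7; s[24] = 1.
Since (s[23], s[24]) = (s[1], s[2]) = (7, 1) (two consecutive terms determine the rest), the sequence is periodic with period 22.
(364 - 1) mod 22 = 11, so s[364] = s[12] = 16.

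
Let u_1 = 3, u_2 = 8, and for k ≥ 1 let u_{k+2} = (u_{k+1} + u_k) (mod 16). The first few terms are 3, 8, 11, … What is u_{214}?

7

Computing terms: u_1 = 3; u_2 = 8; u_3 = 11; u_4 = 3; u_5 = 14; u_6 = 1; u_7 = 15; u_8 = 0; u_9 = 15; u_{10} = 15; u_{11} = 14; u_{12} = 13; u_{13} = 11; u_{14} = 8; u_{15} = 3; u_{16} = 11; u_{17} = 14; u_{18} = 9; u_{19} = 7; u_{20} = 0; u_{21} = 7; u_{22} = 7; u_{23} = 14; u_{24} = 5; u_{25} = 3; u_{26} = 8.
The sequence repeats with period 24.
So u_{214} = u_{1 + ((214-1) mod 24)} = u_{22} = 7.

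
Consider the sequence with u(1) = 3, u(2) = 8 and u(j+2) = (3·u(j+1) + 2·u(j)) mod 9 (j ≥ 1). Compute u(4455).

3

We have u(1) = 3, u(2) = 8, u(3) = 3, u(4) = 7, u(5) = 0, u(6) = 5, u(7) = 6, u(8) = 1, u(9) = 6, u(10) = 2, u(11) = 0, u(12) = 4, u(13) = 3, u(14) = 8.
The sequence repeats with period 12.
So u(4455) = u(1 + ((4455-1) mod 12)) = u(3) = 3.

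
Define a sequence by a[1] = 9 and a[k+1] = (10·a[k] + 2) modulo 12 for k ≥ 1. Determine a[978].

10

We have a[1] = 9, a[2] = 8, a[3] = 10, a[4] = 6, a[5] = 2, a[6] = 10.
Since a[6] = a[3] = 10, the sequence is eventually periodic: after a pre-period of length 2 it cycles with period 3.
For k ≥ 3, a[k] depends only on (k - 3) mod 3. (978 - 3) mod 3 = 0, so a[978] = a[3] = 10.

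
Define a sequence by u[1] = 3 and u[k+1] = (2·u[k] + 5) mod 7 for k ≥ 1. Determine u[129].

6

u[1] = 3; u[2] = 4; u[3] = 6; u[4] = 3.
The sequence repeats with period 3.
(129 - 1) mod 3 = 2, so u[129] = u[3] = 6.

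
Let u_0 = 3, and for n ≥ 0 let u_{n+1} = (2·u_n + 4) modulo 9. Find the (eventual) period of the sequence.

6

Listing terms: u_0 = 3; u_1 = 1; u_2 = 6; u_3 = 7; u_4 = 0; u_5 = 4; u_6 = 3.
Since u_6 = u_0 = 3, the sequence is periodic with period 6.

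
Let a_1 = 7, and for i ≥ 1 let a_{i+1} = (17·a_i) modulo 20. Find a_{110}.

Listing terms: a_1 = 7,  a_2 = 19,  a_3 = 3,  a_4 = 11,  a_5 = 7.
Since a_5 = a_1 = 7, the sequence is periodic with period 4.
So a_{110} = a_{1 + ((110-1) mod 4)} = a_2 = 19.

19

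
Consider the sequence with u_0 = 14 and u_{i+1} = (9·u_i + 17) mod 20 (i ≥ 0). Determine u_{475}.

13

u_0 = 14,  u_1 = 3,  u_2 = 4,  u_3 = 13,  u_4 = 14.
Since u_4 = u_0 = 14, the sequence is periodic with period 4.
So u_{475} = u_{0 + ((475-0) mod 4)} = u_3 = 13.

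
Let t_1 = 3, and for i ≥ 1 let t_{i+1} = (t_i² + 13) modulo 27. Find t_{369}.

Computing terms: t_1 = 3, t_2 = 22, t_3 = 11, t_4 = 26, t_5 = 14, t_6 = 20, t_7 = 8, t_8 = 23, t_9 = 2, t_{10} = 17, t_{11} = 5, t_{12} = 11.
Since t_{12} = t_3 = 11, the sequence is eventually periodic: after a pre-period of length 2 it cycles with period 9.
For i ≥ 3, t_i depends only on (i - 3) mod 9. (369 - 3) mod 9 = 6, so t_{369} = t_9 = 2.

2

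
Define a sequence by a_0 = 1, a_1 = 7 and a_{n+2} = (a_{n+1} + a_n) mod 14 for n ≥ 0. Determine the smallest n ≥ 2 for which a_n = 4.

29

Computing terms: a_0 = 1, a_1 = 7, a_2 = 8, a_3 = 1, a_4 = 9, a_5 = 10, a_6 = 5, a_7 = 1, a_8 = 6, a_9 = 7, a_{10} = 13, a_{11} = 6, a_{12} = 5, a_{13} = 11, a_{14} = 2, a_{15} = 13, a_{16} = 1, a_{17} = 0, a_{18} = 1, a_{19} = 1, a_{20} = 2, a_{21} = 3, a_{22} = 5, a_{23} = 8, a_{24} = 13, a_{25} = 7, a_{26} = 6, a_{27} = 13, a_{28} = 5, a_{29} = 4, a_{30} = 9, a_{31} = 13, a_{32} = 8, a_{33} = 7, a_{34} = 1, a_{35} = 8, a_{36} = 9, a_{37} = 3, a_{38} = 12, a_{39} = 1, a_{40} = 13, a_{41} = 0, a_{42} = 13, a_{43} = 13, a_{44} = 12, a_{45} = 11, a_{46} = 9, a_{47} = 6, a_{48} = 1, a_{49} = 7.
Since (a_{48}, a_{49}) = (a_0, a_1) = (1, 7) (two consecutive terms determine the rest), the sequence is periodic with period 48.
The value 4 first appears (with n ≥ 2) at a_{29}.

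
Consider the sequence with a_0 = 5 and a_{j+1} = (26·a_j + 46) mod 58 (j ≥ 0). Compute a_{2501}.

32

We have a_0 = 5; a_1 = 2; a_2 = 40; a_3 = 42; a_4 = 36; a_5 = 54; a_6 = 0; a_7 = 46; a_8 = 24; a_9 = 32; a_{10} = 8; a_{11} = 22; a_{12} = 38; a_{13} = 48; a_{14} = 18; a_{15} = 50; a_{16} = 12; a_{17} = 10; a_{18} = 16; a_{19} = 56; a_{20} = 52; a_{21} = 6; a_{22} = 28; a_{23} = 20; a_{24} = 44; a_{25} = 30; a_{26} = 14; a_{27} = 4; a_{28} = 34; a_{29} = 2.
Since a_{29} = a_1 = 2, the sequence is eventually periodic: after a pre-period of length 1 it cycles with period 28.
For j ≥ 1, a_j depends only on (j - 1) mod 28. (2501 - 1) mod 28 = 8, so a_{2501} = a_9 = 32.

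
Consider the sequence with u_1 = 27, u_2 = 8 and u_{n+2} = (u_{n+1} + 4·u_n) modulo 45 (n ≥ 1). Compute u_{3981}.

36

We have u_1 = 27; u_2 = 8; u_3 = 26; u_4 = 13; u_5 = 27; u_6 = 34; u_7 = 7; u_8 = 8; u_9 = 36; u_{10} = 23; u_{11} = 32; u_{12} = 34; u_{13} = 27; u_{14} = 28; u_{15} = 1; u_{16} = 23; u_{17} = 27; u_{18} = 29; u_{19} = 2; u_{20} = 28; u_{21} = 36; u_{22} = 13; u_{23} = 22; u_{24} = 29; u_{25} = 27; u_{26} = 8.
Since (u_{25}, u_{26}) = (u_1, u_2) = (27, 8) (two consecutive terms determine the rest), the sequence is periodic with period 24.
(3981 - 1) mod 24 = 20, so u_{3981} = u_{21} = 36.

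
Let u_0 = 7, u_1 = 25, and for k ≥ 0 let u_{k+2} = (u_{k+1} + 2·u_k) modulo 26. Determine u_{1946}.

Listing terms: u_0 = 7,  u_1 = 25,  u_2 = 13,  u_3 = 11,  u_4 = 11,  u_5 = 7,  u_6 = 3,  u_7 = 17,  u_8 = 23,  u_9 = 5,  u_{10} = 25,  u_{11} = 9,  u_{12} = 7,  u_{13} = 25.
Since (u_{12}, u_{13}) = (u_0, u_1) = (7, 25) (two consecutive terms determine the rest), the sequence is periodic with period 12.
So u_{1946} = u_{0 + ((1946-0) mod 12)} = u_2 = 13.

13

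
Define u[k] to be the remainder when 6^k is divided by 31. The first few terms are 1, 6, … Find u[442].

Listing terms: u[0] = 1, u[1] = 6, u[2] = 5, u[3] = 30, u[4] = 25, u[5] = 26, u[6] = 1.
Since u[6] = u[0] = 1, the sequence is periodic with period 6.
So u[442] = u[0 + ((442-0) mod 6)] = u[4] = 25.

25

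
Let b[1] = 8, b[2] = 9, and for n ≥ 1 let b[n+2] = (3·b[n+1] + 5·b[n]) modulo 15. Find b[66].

9

Computing terms: b[1] = 8; b[2] = 9; b[3] = 7; b[4] = 6; b[5] = 8; b[6] = 9.
Since (b[5], b[6]) = (b[1], b[2]) = (8, 9) (two consecutive terms determine the rest), the sequence is periodic with period 4.
(66 - 1) mod 4 = 1, so b[66] = b[2] = 9.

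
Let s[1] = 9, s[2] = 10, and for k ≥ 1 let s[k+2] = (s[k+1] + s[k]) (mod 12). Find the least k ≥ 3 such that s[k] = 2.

14

Listing terms: s[1] = 9; s[2] = 10; s[3] = 7; s[4] = 5; s[5] = 0; s[6] = 5; s[7] = 5; s[8] = 10; s[9] = 3; s[10] = 1; s[11] = 4; s[12] = 5; s[13] = 9; s[14] = 2; s[15] = 11; s[16] = 1; s[17] = 0; s[18] = 1; s[19] = 1; s[20] = 2; s[21] = 3; s[22] = 5; s[23] = 8; s[24] = 1; s[25] = 9; s[26] = 10.
The sequence repeats with period 24.
The value 2 first appears (with k ≥ 3) at s[14].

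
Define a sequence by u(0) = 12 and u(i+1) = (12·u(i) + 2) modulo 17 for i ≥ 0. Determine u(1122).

u(0) = 12,  u(1) = 10,  u(2) = 3,  u(3) = 4,  u(4) = 16,  u(5) = 7,  u(6) = 1,  u(7) = 14,  u(8) = 0,  u(9) = 2,  u(10) = 9,  u(11) = 8,  u(12) = 13,  u(13) = 5,  u(14) = 11,  u(15) = 15,  u(16) = 12.
Since u(16) = u(0) = 12, the sequence is periodic with period 16.
(1122 - 0) mod 16 = 2, so u(1122) = u(2) = 3.

3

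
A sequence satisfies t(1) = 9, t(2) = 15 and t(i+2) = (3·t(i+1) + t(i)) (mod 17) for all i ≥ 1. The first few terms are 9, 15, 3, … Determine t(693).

t(1) = 9; t(2) = 15; t(3) = 3; t(4) = 7; t(5) = 7; t(6) = 11; t(7) = 6; t(8) = 12; t(9) = 8; t(10) = 2; t(11) = 14; t(12) = 10; t(13) = 10; t(14) = 6; t(15) = 11; t(16) = 5; t(17) = 9; t(18) = 15.
The sequence repeats with period 16.
(693 - 1) mod 16 = 4, so t(693) = t(5) = 7.

7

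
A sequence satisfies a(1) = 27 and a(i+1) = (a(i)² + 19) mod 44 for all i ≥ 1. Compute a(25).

39

Computing terms: a(1) = 27, a(2) = 0, a(3) = 19, a(4) = 28, a(5) = 11, a(6) = 8, a(7) = 39, a(8) = 0.
Since a(8) = a(2) = 0, the sequence is eventually periodic: after a pre-period of length 1 it cycles with period 6.
For i ≥ 2, a(i) depends only on (i - 2) mod 6. (25 - 2) mod 6 = 5, so a(25) = a(7) = 39.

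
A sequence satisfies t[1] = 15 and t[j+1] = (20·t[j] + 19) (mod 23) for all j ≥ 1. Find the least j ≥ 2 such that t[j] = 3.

t[1] = 15; t[2] = 20; t[3] = 5; t[4] = 4; t[5] = 7; t[6] = 21; t[7] = 2; t[8] = 13; t[9] = 3; t[10] = 10; t[11] = 12; t[12] = 6; t[13] = 1; t[14] = 16; t[15] = 17; t[16] = 14; t[17] = 0; t[18] = 19; t[19] = 8; t[20] = 18; t[21] = 11; t[22] = 9; t[23] = 15.
The sequence repeats with period 22.
The value 3 first appears (with j ≥ 2) at t[9].

9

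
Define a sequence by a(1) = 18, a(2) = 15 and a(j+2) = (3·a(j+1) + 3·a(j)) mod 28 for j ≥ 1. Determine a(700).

Listing terms: a(1) = 18; a(2) = 15; a(3) = 15; a(4) = 6; a(5) = 7; a(6) = 11; a(7) = 26; a(8) = 27; a(9) = 19; a(10) = 26; a(11) = 23; a(12) = 7; a(13) = 6; a(14) = 11; a(15) = 23; a(16) = 18; a(17) = 11; a(18) = 3; a(19) = 14; a(20) = 23; a(21) = 27; a(22) = 10; a(23) = 27; a(24) = 27; a(25) = 22; a(26) = 7; a(27) = 3; a(28) = 2; a(29) = 15; a(30) = 23; a(31) = 2; a(32) = 19; a(33) = 7; a(34) = 22; a(35) = 3; a(36) = 19; a(37) = 10; a(38) = 3; a(39) = 11; a(40) = 14; a(41) = 19; a(42) = 15; a(43) = 18; a(44) = 15.
Since (a(43), a(44)) = (a(1), a(2)) = (18, 15) (two consecutive terms determine the rest), the sequence is periodic with period 42.
(700 - 1) mod 42 = 27, so a(700) = a(28) = 2.

2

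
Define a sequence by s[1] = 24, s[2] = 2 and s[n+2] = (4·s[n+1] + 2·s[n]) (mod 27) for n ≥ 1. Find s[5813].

s[1] = 24, s[2] = 2, s[3] = 2, s[4] = 12, s[5] = 25, s[6] = 16, s[7] = 6, s[8] = 2, s[9] = 20, s[10] = 3, s[11] = 25, s[12] = 25, s[13] = 15, s[14] = 2, s[15] = 11, s[16] = 21, s[17] = 25, s[18] = 7, s[19] = 24, s[20] = 2.
The sequence repeats with period 18.
(5813 - 1) mod 18 = 16, so s[5813] = s[17] = 25.

25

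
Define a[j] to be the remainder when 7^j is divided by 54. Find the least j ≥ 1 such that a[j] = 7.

Computing terms: a[0] = 1, a[1] = 7, a[2] = 49, a[3] = 19, a[4] = 25, a[5] = 13, a[6] = 37, a[7] = 43, a[8] = 31, a[9] = 1.
Since a[9] = a[0] = 1, the sequence is periodic with period 9.
The value 7 first appears (with j ≥ 1) at a[1].

1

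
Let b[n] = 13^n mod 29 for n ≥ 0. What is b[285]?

6

Computing terms: b[0] = 1, b[1] = 13, b[2] = 24, b[3] = 22, b[4] = 25, b[5] = 6, b[6] = 20, b[7] = 28, b[8] = 16, b[9] = 5, b[10] = 7, b[11] = 4, b[12] = 23, b[13] = 9, b[14] = 1.
Since b[14] = b[0] = 1, the sequence is periodic with period 14.
So b[285] = b[0 + ((285-0) mod 14)] = b[5] = 6.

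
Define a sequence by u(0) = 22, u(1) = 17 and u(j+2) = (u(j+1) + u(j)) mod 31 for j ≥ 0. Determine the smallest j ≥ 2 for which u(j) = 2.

4

Listing terms: u(0) = 22, u(1) = 17, u(2) = 8, u(3) = 25, u(4) = 2, u(5) = 27, u(6) = 29, u(7) = 25, u(8) = 23, u(9) = 17, u(10) = 9, u(11) = 26, u(12) = 4, u(13) = 30, u(14) = 3, u(15) = 2, u(16) = 5, u(17) = 7, u(18) = 12, u(19) = 19, u(20) = 0, u(21) = 19, u(22) = 19, u(23) = 7, u(24) = 26, u(25) = 2, u(26) = 28, u(27) = 30, u(28) = 27, u(29) = 26, u(30) = 22, u(31) = 17.
The sequence repeats with period 30.
The value 2 first appears (with j ≥ 2) at u(4).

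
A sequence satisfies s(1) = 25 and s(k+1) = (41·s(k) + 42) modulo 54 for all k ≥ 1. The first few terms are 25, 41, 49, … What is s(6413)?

Computing terms: s(1) = 25,  s(2) = 41,  s(3) = 49,  s(4) = 53,  s(5) = 1,  s(6) = 29,  s(7) = 43,  s(8) = 23,  s(9) = 13,  s(10) = 35,  s(11) = 19,  s(12) = 11,  s(13) = 7,  s(14) = 5,  s(15) = 31,  s(16) = 17,  s(17) = 37,  s(18) = 47,  s(19) = 25.
Since s(19) = s(1) = 25, the sequence is periodic with period 18.
(6413 - 1) mod 18 = 4, so s(6413) = s(5) = 1.

1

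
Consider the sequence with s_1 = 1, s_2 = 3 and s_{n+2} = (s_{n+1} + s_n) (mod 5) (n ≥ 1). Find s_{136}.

2

Computing terms: s_1 = 1, s_2 = 3, s_3 = 4, s_4 = 2, s_5 = 1, s_6 = 3.
The sequence repeats with period 4.
So s_{136} = s_{1 + ((136-1) mod 4)} = s_4 = 2.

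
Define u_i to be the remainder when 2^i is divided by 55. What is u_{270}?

u_0 = 1; u_1 = 2; u_2 = 4; u_3 = 8; u_4 = 16; u_5 = 32; u_6 = 9; u_7 = 18; u_8 = 36; u_9 = 17; u_{10} = 34; u_{11} = 13; u_{12} = 26; u_{13} = 52; u_{14} = 49; u_{15} = 43; u_{16} = 31; u_{17} = 7; u_{18} = 14; u_{19} = 28; u_{20} = 1.
The sequence repeats with period 20.
So u_{270} = u_{0 + ((270-0) mod 20)} = u_{10} = 34.

34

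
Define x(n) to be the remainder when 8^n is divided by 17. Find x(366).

4

Listing terms: x(0) = 1, x(1) = 8, x(2) = 13, x(3) = 2, x(4) = 16, x(5) = 9, x(6) = 4, x(7) = 15, x(8) = 1.
The sequence repeats with period 8.
(366 - 0) mod 8 = 6, so x(366) = x(6) = 4.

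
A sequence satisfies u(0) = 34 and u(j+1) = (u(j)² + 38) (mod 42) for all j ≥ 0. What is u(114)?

14

We have u(0) = 34, u(1) = 18, u(2) = 26, u(3) = 0, u(4) = 38, u(5) = 12, u(6) = 14, u(7) = 24, u(8) = 26.
Since u(8) = u(2) = 26, the sequence is eventually periodic: after a pre-period of length 2 it cycles with period 6.
For j ≥ 2, u(j) depends only on (j - 2) mod 6. (114 - 2) mod 6 = 4, so u(114) = u(6) = 14.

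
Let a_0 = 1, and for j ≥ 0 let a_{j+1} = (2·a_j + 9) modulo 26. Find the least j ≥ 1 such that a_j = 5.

2

Listing terms: a_0 = 1,  a_1 = 11,  a_2 = 5,  a_3 = 19,  a_4 = 21,  a_5 = 25,  a_6 = 7,  a_7 = 23,  a_8 = 3,  a_9 = 15,  a_{10} = 13,  a_{11} = 9,  a_{12} = 1.
Since a_{12} = a_0 = 1, the sequence is periodic with period 12.
The value 5 first appears (with j ≥ 1) at a_2.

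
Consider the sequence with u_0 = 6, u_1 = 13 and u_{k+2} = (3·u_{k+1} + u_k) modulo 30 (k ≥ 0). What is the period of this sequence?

12

We have u_0 = 6, u_1 = 13, u_2 = 15, u_3 = 28, u_4 = 9, u_5 = 25, u_6 = 24, u_7 = 7, u_8 = 15, u_9 = 22, u_{10} = 21, u_{11} = 25, u_{12} = 6, u_{13} = 13.
The sequence repeats with period 12.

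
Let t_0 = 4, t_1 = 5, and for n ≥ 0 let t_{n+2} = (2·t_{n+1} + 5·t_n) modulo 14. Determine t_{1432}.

t_0 = 4, t_1 = 5, t_2 = 2, t_3 = 1, t_4 = 12, t_5 = 1, t_6 = 6, t_7 = 3, t_8 = 8, t_9 = 3, t_{10} = 4, t_{11} = 9, t_{12} = 10, t_{13} = 9, t_{14} = 12, t_{15} = 13, t_{16} = 2, t_{17} = 13, t_{18} = 8, t_{19} = 11, t_{20} = 6, t_{21} = 11, t_{22} = 10, t_{23} = 5, t_{24} = 4, t_{25} = 5.
Since (t_{24}, t_{25}) = (t_0, t_1) = (4, 5) (two consecutive terms determine the rest), the sequence is periodic with period 24.
(1432 - 0) mod 24 = 16, so t_{1432} = t_{16} = 2.

2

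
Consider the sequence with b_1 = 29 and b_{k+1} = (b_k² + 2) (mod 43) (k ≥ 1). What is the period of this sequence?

b_1 = 29,  b_2 = 26,  b_3 = 33,  b_4 = 16,  b_5 = 0,  b_6 = 2,  b_7 = 6,  b_8 = 38,  b_9 = 27,  b_{10} = 0.
Since b_{10} = b_5 = 0, the sequence is eventually periodic: after a pre-period of length 4 it cycles with period 5.

5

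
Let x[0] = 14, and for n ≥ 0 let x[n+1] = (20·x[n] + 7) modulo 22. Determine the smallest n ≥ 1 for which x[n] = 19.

3

x[0] = 14, x[1] = 1, x[2] = 5, x[3] = 19, x[4] = 13, x[5] = 3, x[6] = 1.
Since x[6] = x[1] = 1, the sequence is eventually periodic: after a pre-period of length 1 it cycles with period 5.
The value 19 first appears (with n ≥ 1) at x[3].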